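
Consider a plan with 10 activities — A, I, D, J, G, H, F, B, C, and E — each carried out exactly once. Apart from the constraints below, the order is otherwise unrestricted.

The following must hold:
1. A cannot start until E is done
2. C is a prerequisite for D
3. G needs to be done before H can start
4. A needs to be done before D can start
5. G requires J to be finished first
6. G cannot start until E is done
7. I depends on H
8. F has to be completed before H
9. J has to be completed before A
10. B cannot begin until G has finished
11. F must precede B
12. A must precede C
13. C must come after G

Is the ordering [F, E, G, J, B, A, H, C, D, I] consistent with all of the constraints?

The sequence places G ahead of J.
But one of the constraints requires J before G, so this ordering violates it.

No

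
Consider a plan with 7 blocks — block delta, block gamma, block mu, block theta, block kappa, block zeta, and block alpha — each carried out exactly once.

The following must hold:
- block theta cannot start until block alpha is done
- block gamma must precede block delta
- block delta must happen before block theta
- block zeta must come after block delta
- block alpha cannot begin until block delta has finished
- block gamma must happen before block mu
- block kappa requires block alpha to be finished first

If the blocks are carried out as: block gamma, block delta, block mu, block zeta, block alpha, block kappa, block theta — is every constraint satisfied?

Going through the constraints one by one, each required predecessor appears earlier in the sequence than its dependent — e.g. block delta (position 2) is before block theta (position 7), as required.

Yes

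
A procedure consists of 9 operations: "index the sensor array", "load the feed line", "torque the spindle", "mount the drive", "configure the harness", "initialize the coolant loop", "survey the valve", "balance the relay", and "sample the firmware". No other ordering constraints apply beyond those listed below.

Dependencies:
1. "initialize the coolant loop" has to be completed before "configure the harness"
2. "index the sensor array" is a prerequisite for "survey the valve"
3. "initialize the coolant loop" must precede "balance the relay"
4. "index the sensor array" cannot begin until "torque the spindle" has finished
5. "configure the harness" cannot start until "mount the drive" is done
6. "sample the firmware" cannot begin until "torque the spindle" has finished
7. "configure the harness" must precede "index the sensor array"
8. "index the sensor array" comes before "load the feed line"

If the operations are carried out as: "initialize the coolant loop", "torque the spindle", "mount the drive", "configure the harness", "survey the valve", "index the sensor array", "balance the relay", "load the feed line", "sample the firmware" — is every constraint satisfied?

In the proposed order, "survey the valve" appears before "index the sensor array".
That contradicts the constraint that "index the sensor array" must precede "survey the valve".

No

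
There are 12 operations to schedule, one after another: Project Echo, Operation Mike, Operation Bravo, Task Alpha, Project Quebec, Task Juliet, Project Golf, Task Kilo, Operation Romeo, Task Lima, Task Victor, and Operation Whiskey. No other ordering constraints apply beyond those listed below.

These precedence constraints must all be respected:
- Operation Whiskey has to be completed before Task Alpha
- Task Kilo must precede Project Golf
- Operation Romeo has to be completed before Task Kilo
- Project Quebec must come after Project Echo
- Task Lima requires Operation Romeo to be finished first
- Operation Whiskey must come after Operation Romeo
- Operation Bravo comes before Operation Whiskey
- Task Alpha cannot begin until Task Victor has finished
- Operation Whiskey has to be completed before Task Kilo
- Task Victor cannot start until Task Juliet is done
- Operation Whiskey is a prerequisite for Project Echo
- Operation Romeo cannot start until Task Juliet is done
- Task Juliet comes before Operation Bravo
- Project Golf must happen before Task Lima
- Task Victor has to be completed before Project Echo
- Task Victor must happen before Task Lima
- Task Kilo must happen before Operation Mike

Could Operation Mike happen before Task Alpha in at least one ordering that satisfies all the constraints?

Nothing in the constraints forces Task Alpha before Operation Mike — there is no chain from Task Alpha to Operation Mike.
So a valid ordering placing Operation Mike earlier than Task Alpha exists.

Yes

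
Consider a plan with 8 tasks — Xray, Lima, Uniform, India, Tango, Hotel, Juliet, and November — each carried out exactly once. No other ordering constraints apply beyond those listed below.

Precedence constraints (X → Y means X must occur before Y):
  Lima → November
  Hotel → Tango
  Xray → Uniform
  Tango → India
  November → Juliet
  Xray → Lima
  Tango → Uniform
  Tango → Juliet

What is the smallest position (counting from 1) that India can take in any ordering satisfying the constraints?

Working backwards through the constraints from India, its full set of required predecessors is Tango, Hotel — 2 of them.
With 2 mandatory predecessors, the earliest India can sit is position 2+1 = 3, and placing just those 2 first achieves it.

3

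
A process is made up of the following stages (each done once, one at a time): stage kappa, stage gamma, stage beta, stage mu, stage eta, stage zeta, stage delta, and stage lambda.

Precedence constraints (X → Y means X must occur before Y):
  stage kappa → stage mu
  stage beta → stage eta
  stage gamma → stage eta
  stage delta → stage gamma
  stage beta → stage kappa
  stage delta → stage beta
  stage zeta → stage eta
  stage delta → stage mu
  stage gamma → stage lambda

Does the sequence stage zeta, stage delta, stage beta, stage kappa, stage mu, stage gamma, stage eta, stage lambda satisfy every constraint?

Yes

Every stated constraint is respected: stage zeta sits at position 1, ahead of stage eta at position 7, and each of the other listed pairs likewise has the predecessor earlier in the sequence.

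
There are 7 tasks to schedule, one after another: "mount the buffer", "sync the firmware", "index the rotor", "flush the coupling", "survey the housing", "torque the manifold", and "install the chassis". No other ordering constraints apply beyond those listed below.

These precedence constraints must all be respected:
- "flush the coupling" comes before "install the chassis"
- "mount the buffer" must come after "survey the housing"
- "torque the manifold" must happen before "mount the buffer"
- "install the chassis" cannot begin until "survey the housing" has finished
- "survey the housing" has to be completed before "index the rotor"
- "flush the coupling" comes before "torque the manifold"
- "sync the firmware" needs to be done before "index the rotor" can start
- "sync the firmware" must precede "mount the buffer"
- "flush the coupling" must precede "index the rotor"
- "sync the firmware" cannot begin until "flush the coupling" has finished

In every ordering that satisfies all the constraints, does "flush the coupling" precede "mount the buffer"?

Yes

There is a constraint chain "flush the coupling" → "sync the firmware" → "mount the buffer".
So "flush the coupling" must precede "mount the buffer" in any valid ordering.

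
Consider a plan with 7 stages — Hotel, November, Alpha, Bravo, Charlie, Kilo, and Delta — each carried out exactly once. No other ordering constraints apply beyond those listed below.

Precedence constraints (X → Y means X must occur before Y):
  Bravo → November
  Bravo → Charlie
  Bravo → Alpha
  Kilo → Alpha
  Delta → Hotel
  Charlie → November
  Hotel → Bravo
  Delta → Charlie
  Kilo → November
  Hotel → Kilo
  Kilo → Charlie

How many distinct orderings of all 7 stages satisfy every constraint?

6

Delta is the only stage with nothing required before it, so every ordering starts there.
Counting all ways to extend the partial order to a total order gives 6.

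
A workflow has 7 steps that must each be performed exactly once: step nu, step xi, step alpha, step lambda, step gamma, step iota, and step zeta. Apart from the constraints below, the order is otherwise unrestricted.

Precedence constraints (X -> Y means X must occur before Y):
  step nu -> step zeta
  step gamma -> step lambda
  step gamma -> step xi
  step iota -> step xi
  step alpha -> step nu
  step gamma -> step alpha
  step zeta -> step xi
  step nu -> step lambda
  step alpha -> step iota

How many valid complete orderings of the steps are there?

11

Step gamma is the only step with nothing required before it, so every ordering starts there.
Counting all ways to extend the partial order to a total order gives 11.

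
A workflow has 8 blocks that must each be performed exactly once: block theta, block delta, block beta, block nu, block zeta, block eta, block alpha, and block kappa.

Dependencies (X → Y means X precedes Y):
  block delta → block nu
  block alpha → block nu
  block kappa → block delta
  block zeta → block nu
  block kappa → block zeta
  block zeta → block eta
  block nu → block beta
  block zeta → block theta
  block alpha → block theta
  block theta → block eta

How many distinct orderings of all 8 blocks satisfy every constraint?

The blocks with no prerequisites are block alpha, block kappa; any of them can be placed first.
Systematically extending each partial ordering one block at a time and counting, there are 60 complete orderings.

60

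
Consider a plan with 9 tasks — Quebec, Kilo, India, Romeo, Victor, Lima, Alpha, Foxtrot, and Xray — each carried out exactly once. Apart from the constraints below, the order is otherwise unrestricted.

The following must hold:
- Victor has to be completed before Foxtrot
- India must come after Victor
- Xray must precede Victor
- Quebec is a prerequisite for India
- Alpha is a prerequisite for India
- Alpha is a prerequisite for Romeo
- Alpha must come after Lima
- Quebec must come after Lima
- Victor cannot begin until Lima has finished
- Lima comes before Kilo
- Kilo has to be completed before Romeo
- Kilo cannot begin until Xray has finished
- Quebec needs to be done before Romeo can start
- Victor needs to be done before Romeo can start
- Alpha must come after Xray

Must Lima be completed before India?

Tracing the constraints gives a chain: Lima → Quebec → India.
So Lima must precede India in any valid ordering.

Yes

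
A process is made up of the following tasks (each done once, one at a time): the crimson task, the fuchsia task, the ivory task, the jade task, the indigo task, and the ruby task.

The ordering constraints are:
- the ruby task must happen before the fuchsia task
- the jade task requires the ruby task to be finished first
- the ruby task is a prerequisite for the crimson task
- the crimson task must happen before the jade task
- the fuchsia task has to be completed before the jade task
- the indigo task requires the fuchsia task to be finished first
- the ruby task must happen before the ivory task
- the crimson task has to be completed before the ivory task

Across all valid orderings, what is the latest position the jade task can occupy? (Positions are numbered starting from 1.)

6

Nothing depends on the jade task, so it can be the final task, position 6.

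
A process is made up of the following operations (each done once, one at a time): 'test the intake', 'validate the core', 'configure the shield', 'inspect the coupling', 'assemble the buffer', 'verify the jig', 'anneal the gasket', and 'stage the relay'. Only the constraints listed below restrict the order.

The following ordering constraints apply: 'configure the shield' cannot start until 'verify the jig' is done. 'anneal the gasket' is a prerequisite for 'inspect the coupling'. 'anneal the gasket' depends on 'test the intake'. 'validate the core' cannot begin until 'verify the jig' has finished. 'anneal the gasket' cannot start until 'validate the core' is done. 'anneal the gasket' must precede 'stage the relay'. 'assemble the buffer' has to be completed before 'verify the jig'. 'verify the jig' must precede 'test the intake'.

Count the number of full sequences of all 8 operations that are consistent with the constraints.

24

'assemble the buffer' is the only operation with nothing required before it, so every ordering starts there.
Enumerating by repeatedly choosing an available operation (one whose prerequisites are all placed) gives 24 distinct complete orderings.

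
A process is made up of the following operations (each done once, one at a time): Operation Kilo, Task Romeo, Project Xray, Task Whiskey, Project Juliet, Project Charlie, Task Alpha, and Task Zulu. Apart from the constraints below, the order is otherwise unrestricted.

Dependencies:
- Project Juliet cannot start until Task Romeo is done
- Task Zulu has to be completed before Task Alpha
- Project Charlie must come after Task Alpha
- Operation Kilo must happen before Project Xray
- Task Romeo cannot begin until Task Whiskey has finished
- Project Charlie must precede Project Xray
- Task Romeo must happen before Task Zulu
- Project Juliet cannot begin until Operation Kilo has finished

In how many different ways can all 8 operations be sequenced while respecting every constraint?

The operations with no prerequisites are Operation Kilo, Task Whiskey; any of them can be placed first.
Counting all ways to extend the partial order to a total order gives 24.

24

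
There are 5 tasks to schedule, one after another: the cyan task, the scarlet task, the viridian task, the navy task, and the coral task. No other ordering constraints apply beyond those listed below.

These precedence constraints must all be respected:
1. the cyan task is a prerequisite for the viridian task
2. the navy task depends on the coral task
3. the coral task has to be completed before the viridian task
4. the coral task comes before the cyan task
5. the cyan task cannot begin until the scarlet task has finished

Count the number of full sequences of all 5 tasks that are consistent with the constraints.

7

The tasks with no prerequisites are the scarlet task, the coral task; any of them can be placed first.
Counting all ways to extend the partial order to a total order gives 7.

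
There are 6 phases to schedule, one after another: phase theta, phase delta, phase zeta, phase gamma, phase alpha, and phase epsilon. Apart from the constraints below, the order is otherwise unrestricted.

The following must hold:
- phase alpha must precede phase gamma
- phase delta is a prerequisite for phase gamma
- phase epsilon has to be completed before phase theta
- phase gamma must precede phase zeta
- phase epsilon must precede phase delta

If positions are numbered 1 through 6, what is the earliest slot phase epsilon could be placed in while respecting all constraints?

Phase epsilon has no prerequisites at all, so it can go in position 1.

1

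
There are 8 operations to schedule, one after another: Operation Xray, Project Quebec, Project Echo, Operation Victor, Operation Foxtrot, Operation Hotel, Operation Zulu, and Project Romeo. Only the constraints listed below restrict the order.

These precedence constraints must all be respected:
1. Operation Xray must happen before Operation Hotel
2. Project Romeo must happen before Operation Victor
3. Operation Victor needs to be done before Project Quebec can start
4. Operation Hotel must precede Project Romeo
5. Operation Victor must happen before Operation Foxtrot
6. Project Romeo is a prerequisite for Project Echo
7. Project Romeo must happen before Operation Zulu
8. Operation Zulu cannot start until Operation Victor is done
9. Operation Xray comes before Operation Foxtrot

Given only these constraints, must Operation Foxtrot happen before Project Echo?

No

Nothing in the constraints links Operation Foxtrot and Project Echo; they are unordered relative to each other.
There exist valid orderings with Project Echo before Operation Foxtrot, so Operation Foxtrot is not required to come first.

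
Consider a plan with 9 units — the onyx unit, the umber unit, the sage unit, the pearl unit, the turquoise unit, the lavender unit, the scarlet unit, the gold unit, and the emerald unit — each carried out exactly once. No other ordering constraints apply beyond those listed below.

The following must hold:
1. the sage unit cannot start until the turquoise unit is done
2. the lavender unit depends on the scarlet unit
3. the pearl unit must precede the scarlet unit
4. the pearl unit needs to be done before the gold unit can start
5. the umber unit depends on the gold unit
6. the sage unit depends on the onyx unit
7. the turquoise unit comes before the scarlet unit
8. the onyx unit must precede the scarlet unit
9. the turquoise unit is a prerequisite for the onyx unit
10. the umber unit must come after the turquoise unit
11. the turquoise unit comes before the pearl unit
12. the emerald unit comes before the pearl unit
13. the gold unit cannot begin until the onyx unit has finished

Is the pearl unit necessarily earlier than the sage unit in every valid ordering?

The pearl unit and the sage unit are not related by any chain of constraints.
A valid ordering placing the sage unit before the pearl unit exists, so the answer is no.

No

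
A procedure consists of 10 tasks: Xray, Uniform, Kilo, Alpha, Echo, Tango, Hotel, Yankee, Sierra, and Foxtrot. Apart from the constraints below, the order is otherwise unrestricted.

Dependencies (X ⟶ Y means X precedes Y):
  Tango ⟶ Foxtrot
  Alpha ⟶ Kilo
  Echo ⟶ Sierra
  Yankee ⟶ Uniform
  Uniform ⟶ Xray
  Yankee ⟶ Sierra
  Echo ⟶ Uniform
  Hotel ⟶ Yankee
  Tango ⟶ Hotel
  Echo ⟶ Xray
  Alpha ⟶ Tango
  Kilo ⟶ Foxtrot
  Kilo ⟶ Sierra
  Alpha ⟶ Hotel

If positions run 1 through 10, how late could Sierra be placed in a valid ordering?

Sierra has no required successors, so nothing stops it from going last (position 10).

10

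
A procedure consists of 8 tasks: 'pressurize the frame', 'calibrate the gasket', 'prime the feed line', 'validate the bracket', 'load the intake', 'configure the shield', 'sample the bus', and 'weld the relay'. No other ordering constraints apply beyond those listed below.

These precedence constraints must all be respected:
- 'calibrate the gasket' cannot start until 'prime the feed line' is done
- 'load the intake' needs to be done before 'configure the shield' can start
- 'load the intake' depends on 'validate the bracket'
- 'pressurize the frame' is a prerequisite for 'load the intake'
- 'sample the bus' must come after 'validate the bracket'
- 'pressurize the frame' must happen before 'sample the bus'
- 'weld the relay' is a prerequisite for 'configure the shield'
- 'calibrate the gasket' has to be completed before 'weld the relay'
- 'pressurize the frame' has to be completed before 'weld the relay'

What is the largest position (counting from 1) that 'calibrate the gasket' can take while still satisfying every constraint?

6

The tasks that are forced after 'calibrate the gasket', directly or by a chain of constraints, are 'configure the shield', 'weld the relay'. That's 2 tasks.
So at least 2 tasks follow 'calibrate the gasket', putting 'calibrate the gasket' no later than position 6. That position is achievable by scheduling everything else first.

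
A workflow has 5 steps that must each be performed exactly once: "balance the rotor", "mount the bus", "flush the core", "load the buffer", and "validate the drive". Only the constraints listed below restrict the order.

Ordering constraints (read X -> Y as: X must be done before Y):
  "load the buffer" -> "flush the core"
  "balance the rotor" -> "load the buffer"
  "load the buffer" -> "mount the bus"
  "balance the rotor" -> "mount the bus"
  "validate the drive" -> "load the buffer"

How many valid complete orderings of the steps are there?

4

The steps with no prerequisites are "balance the rotor", "validate the drive"; any of them can be placed first.
Counting all ways to extend the partial order to a total order gives 4.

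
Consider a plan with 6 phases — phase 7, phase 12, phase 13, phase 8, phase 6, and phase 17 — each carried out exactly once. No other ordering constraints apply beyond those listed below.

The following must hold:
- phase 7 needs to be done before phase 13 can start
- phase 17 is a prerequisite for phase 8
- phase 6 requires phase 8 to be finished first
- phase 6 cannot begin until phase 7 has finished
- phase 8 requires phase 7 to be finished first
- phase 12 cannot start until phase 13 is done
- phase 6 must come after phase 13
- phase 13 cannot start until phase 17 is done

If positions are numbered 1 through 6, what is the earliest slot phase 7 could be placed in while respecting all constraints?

Nothing is required before phase 7; it can be the very first phase.

1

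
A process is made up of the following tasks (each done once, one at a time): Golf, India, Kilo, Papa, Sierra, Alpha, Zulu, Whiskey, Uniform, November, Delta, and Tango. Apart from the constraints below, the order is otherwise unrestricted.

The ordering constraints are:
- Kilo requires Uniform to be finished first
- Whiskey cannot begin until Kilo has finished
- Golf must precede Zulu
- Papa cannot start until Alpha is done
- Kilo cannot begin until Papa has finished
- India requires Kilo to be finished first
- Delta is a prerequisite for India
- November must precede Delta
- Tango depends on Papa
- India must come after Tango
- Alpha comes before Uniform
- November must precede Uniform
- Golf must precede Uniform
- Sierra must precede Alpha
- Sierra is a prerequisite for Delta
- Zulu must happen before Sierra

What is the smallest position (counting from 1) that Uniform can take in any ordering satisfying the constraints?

6

The tasks that are forced before Uniform, directly or transitively, are Golf, Sierra, Alpha, Zulu, November. That's 5 tasks.
So at minimum 5 tasks come before Uniform, putting Uniform no earlier than position 6. That position is achievable by scheduling exactly those predecessors first.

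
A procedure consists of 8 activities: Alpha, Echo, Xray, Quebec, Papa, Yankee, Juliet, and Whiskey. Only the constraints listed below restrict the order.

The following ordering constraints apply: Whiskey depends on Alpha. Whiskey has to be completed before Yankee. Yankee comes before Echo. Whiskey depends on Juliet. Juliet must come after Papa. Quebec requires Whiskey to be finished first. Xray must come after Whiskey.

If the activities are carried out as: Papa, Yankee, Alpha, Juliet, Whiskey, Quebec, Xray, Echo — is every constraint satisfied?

No

The sequence places Yankee ahead of Whiskey.
But one of the constraints requires Whiskey before Yankee, so this ordering violates it.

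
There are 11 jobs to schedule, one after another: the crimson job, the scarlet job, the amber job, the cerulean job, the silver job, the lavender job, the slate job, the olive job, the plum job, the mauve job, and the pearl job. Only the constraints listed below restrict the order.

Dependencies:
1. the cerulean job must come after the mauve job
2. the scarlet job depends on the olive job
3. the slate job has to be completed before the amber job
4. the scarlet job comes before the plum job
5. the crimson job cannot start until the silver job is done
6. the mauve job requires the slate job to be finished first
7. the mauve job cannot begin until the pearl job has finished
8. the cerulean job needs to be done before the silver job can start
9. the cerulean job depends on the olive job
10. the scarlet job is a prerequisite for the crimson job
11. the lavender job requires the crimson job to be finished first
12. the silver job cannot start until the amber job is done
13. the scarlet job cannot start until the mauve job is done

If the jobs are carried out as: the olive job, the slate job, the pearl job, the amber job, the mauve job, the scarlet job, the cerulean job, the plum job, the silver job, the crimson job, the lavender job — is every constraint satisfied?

Yes

Checking each listed constraint against this order: for instance, the olive job is in position 1 and the cerulean job in position 7, so that constraint holds — and the remaining constraints check out the same way.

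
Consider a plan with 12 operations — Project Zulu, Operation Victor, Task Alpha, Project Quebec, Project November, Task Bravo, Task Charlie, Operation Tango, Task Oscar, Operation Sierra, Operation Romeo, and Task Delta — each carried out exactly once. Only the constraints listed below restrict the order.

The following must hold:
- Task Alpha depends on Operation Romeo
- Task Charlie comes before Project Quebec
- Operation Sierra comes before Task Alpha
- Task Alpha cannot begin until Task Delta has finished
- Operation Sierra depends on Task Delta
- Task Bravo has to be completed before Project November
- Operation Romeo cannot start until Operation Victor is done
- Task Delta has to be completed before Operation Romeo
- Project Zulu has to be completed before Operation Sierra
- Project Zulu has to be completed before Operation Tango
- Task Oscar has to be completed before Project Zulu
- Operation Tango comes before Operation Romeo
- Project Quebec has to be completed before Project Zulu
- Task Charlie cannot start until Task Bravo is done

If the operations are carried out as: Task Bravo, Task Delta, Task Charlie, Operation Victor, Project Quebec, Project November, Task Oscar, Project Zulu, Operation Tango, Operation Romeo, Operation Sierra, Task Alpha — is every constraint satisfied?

Yes

Going through the constraints one by one, each required predecessor appears earlier in the sequence than its dependent — e.g. Task Delta (position 2) is before Task Alpha (position 12), as required.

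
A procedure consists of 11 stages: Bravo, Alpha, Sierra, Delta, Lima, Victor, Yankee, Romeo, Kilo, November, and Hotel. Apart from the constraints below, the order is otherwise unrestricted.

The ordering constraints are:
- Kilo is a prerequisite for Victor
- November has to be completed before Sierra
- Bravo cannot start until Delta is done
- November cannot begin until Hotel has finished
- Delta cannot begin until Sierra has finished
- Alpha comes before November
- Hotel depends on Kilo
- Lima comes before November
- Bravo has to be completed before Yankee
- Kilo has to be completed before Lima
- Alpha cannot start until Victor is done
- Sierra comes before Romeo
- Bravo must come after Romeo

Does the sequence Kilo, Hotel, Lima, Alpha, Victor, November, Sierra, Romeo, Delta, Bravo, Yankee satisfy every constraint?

Here Victor comes after Alpha.
But one of the constraints requires Victor before Alpha, so this ordering violates it.

No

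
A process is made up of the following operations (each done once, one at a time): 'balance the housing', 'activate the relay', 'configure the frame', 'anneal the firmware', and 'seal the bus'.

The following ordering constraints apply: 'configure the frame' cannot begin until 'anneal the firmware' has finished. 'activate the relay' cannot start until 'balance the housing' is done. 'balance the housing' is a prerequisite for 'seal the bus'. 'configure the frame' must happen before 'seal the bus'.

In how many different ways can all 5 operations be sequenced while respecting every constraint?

9

2 operations have no prerequisites ('balance the housing', 'anneal the firmware'), so any of them could come first.
Counting all ways to extend the partial order to a total order gives 9.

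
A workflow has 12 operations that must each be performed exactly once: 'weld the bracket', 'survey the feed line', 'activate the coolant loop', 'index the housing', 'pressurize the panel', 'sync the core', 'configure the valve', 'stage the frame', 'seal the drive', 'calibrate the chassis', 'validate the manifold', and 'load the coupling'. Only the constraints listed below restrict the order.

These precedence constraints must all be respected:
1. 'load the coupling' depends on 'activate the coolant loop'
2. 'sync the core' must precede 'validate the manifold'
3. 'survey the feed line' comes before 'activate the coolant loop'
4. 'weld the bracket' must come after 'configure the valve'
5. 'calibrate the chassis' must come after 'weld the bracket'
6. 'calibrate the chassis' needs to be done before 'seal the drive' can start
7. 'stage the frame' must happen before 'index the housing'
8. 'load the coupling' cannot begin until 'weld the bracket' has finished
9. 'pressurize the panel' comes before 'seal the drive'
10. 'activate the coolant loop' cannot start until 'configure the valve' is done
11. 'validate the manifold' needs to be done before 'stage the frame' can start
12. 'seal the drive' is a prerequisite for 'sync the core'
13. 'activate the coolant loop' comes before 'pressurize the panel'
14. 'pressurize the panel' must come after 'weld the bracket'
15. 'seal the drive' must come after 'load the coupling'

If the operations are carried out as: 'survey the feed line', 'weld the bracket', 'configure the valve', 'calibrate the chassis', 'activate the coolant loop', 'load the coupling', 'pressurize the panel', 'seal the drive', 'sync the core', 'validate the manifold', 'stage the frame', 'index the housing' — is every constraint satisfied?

Here 'configure the valve' comes after 'weld the bracket'.
But one of the constraints requires 'configure the valve' before 'weld the bracket', so this ordering violates it.

No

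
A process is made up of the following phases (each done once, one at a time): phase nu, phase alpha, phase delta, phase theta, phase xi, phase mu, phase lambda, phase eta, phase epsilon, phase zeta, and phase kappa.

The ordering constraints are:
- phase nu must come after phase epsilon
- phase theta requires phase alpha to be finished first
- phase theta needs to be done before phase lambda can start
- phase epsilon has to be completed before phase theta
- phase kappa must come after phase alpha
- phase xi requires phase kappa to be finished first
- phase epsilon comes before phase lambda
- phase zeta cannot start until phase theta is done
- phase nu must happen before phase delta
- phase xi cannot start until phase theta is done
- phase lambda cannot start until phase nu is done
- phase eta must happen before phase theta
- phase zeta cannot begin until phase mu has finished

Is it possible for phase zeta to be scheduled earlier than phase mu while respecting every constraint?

No

There is a dependency chain phase mu → phase zeta, so phase zeta always comes after phase mu.
Hence phase zeta can never be scheduled before phase mu.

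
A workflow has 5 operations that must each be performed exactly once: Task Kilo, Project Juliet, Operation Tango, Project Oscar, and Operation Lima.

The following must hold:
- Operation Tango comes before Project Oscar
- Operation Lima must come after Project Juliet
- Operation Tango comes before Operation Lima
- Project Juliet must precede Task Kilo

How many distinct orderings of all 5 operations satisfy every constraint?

16

The operations with no prerequisites are Project Juliet, Operation Tango; any of them can be placed first.
Enumerating by repeatedly choosing an available operation (one whose prerequisites are all placed) gives 16 distinct complete orderings.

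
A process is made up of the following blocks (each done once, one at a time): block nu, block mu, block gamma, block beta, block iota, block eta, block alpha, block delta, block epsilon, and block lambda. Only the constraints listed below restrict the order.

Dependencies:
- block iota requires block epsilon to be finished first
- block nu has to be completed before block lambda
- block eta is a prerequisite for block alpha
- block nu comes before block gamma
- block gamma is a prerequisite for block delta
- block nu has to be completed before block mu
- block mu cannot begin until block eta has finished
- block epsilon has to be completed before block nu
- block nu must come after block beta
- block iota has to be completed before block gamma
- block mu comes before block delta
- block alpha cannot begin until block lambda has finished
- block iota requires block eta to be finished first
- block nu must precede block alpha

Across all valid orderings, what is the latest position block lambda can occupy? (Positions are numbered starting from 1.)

9

The only block forced after block lambda (directly or by a chain) is block alpha.
With 1 mandatory successor out of 10 blocks total, the latest slot for block lambda is 10−1 = 9, and it's reachable by doing all non-successors before block lambda.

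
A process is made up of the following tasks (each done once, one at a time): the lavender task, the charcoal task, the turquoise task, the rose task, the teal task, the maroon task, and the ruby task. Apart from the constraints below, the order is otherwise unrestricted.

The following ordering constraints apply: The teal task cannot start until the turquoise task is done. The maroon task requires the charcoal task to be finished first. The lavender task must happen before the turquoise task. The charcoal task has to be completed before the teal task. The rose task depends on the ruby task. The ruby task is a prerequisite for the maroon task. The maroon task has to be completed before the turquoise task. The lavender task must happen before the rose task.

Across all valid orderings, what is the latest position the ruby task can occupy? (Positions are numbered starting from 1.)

3

The tasks that are forced after the ruby task, directly or by a chain of constraints, are the turquoise task, the rose task, the teal task, the maroon task. That's 4 tasks.
So at least 4 tasks follow the ruby task, putting the ruby task no later than position 3. That position is achievable by scheduling everything else first.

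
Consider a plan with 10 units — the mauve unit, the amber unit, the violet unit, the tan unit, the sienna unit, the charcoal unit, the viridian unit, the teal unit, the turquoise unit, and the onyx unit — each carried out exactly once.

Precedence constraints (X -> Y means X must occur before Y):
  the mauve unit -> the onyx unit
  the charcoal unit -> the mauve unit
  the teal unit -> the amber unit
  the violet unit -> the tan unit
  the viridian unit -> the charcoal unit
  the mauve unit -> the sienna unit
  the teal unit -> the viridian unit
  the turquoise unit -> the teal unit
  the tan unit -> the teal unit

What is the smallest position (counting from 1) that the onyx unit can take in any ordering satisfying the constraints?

8

The units that are forced before the onyx unit, directly or transitively, are the mauve unit, the violet unit, the tan unit, the charcoal unit, the viridian unit, the teal unit, the turquoise unit. That's 7 units.
With 7 mandatory predecessors, the earliest the onyx unit can sit is position 7+1 = 8, and placing just those 7 first achieves it.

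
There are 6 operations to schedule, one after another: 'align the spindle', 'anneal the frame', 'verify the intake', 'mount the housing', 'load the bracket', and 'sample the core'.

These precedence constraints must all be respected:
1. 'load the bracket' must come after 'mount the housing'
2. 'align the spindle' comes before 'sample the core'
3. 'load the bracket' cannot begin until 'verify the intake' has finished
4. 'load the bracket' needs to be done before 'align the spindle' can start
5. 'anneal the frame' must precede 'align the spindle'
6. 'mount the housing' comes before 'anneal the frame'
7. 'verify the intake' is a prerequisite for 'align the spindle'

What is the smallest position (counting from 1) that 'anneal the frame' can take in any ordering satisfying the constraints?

Working backwards through the constraints from 'anneal the frame', its only required predecessor is 'mount the housing'.
So at minimum 1 operation comes before 'anneal the frame', putting 'anneal the frame' no earlier than position 2. That position is achievable by scheduling exactly that predecessor first.

2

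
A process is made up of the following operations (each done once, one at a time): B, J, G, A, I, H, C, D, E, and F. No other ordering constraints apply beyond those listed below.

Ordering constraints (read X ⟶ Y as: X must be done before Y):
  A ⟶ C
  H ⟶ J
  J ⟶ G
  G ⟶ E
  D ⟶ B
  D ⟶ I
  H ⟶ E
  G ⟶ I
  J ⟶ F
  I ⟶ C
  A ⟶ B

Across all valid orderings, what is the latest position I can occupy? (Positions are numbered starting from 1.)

The only operation forced after I (directly or by a chain) is C.
So at least 1 operation follows I, putting I no later than position 9. That position is achievable by scheduling everything else first.

9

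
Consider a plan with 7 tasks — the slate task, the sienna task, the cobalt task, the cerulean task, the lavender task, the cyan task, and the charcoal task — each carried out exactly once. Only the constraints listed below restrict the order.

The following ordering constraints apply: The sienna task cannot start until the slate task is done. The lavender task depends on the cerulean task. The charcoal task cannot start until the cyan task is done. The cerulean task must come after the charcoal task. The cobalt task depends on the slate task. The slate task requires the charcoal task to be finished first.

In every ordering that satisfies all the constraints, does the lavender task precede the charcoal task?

No

In fact the dependencies run the other way: the charcoal task → the cerulean task → the lavender task.
So the lavender task does not have to come before the charcoal task — it cannot.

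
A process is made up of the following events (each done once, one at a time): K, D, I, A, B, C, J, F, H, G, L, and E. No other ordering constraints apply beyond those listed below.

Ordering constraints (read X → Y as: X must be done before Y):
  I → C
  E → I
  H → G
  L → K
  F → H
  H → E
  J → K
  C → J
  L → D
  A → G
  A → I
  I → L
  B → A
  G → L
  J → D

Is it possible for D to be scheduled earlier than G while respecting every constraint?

No

Following G → L → D, G must precede D in every valid ordering.
So no valid ordering can have D before G.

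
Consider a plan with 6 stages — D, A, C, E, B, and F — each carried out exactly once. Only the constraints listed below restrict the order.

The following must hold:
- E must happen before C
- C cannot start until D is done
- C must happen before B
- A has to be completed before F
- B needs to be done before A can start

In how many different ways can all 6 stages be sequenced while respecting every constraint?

2

The stages with no prerequisites are D, E; any of them can be placed first.
Systematically extending each partial ordering one stage at a time and counting, there are 2 complete orderings.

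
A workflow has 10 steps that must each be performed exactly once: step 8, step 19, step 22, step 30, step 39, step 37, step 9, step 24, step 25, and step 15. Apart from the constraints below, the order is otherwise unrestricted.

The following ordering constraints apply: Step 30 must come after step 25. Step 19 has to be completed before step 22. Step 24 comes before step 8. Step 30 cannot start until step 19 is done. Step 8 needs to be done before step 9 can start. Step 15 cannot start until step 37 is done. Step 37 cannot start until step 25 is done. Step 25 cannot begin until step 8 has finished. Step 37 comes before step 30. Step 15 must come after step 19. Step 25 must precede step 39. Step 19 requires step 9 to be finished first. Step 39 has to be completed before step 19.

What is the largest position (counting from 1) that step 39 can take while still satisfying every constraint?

6

The steps that are forced after step 39, directly or by a chain of constraints, are step 19, step 22, step 30, step 15. That's 4 steps.
With 4 mandatory successors out of 10 steps total, the latest slot for step 39 is 10−4 = 6, and it's reachable by doing all non-successors before step 39.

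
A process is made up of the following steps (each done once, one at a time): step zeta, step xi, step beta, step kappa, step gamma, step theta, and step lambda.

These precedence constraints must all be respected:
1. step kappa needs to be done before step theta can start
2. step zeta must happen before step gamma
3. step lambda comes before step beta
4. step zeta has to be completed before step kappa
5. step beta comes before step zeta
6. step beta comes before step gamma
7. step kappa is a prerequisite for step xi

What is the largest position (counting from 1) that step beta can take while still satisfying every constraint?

2

The steps that are forced after step beta, directly or by a chain of constraints, are step zeta, step xi, step kappa, step gamma, step theta. That's 5 steps.
With 5 mandatory successors out of 7 steps total, the latest slot for step beta is 7−5 = 2, and it's reachable by doing all non-successors before step beta.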